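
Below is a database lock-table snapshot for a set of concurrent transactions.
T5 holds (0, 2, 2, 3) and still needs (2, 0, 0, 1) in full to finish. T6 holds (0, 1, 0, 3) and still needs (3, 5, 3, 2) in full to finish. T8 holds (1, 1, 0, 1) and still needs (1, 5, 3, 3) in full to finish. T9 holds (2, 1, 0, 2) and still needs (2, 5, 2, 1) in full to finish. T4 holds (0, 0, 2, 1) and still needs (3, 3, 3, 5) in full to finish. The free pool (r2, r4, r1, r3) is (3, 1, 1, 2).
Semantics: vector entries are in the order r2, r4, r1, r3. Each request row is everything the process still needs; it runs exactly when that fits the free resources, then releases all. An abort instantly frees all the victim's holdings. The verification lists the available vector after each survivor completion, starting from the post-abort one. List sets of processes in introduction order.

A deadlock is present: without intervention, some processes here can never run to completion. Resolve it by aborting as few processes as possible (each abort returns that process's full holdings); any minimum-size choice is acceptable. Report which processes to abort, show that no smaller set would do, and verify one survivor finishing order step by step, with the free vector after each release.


Minimum abort set: T6 and T9.
Key observation: T8 could never have finished before the abort; with (2, 2, 0, 5) returned by T6 and T9, it fits at step 3.
No one abort is enough; case by case: T5 alone leaves T6 blocked (short on r4); T6 alone leaves T8 blocked (short on r4); T8 alone leaves T6 blocked (short on r4); T9 alone leaves T6 blocked (short on r4); T4 alone leaves T6 blocked (short on r4).
The survivors complete as T5, T4, T8. Step-by-step check (starting from the post-abort pool):
  pool = (5, 3, 1, 7)
  T5: need (2, 0, 0, 1) fits (5, 3, 1, 7); releases (0, 2, 2, 3), pool now (5, 5, 3, 10)
  T4: need (3, 3, 3, 5) fits (5, 5, 3, 10); releases (0, 0, 2, 1), pool now (5, 5, 5, 11)
  T8: need (1, 5, 3, 3) fits (5, 5, 5, 11); releases (1, 1, 0, 1), pool now (6, 6, 5, 12)


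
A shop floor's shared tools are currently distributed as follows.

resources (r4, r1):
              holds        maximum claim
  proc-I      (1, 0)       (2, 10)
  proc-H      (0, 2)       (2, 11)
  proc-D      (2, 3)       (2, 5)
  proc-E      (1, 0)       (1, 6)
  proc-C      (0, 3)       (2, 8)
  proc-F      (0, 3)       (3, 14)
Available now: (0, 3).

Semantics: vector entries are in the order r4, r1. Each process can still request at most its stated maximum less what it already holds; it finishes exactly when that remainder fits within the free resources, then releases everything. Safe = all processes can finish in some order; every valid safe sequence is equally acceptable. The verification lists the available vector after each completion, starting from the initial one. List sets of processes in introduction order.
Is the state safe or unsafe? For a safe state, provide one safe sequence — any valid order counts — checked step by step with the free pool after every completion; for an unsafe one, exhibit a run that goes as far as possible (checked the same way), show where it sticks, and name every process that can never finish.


SAFE, for example via the order proc-D, proc-E, proc-C, proc-H, proc-F, proc-I.
Key observation: at proc-E the run first touches a limit — (0, 6) against (2, 6), exact on a resource it actually requests.
Walking it through:
  pool = (0, 3)
  proc-D: need (0, 2) fits (0, 3); releases (2, 3), pool now (2, 6)
  proc-E: need (0, 6) fits (2, 6); releases (1, 0), pool now (3, 6)
  proc-C: need (2, 5) fits (3, 6); releases (0, 3), pool now (3, 9)
  proc-H: need (2, 9) fits (3, 9); releases (0, 2), pool now (3, 11)
  proc-F: need (3, 11) fits (3, 11); releases (0, 3), pool now (3, 14)
  proc-I: need (1, 10) fits (3, 14); releases (1, 0), pool now (4, 14)


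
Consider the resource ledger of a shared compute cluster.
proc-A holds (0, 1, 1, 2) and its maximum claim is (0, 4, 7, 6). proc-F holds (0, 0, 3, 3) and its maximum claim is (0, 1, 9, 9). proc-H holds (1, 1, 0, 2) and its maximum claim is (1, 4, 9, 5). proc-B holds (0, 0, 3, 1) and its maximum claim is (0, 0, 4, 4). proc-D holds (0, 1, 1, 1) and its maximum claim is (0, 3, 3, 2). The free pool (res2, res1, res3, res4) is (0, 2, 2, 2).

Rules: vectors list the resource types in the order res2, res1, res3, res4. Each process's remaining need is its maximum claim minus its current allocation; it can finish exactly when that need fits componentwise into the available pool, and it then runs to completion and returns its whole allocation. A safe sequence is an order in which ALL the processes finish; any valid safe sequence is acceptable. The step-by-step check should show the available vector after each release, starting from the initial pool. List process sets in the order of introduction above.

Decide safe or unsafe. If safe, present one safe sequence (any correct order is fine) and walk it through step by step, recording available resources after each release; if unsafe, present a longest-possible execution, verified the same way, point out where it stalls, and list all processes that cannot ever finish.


SAFE. One safe sequence: proc-D, proc-B, proc-A, proc-F, proc-H.
Key observation: the order's first zero-slack moment is proc-D ((0, 2, 2, 1) needed, (0, 2, 2, 2) free — a requested resource with nothing to spare).
Step-by-step check:
  pool = (0, 2, 2, 2)
  run proc-D (needs (0, 2, 2, 1), free (0, 2, 2, 2)); after release of (0, 1, 1, 1) the pool is (0, 3, 3, 3)
  run proc-B (needs (0, 0, 1, 3), free (0, 3, 3, 3)); after release of (0, 0, 3, 1) the pool is (0, 3, 6, 4)
  run proc-A (needs (0, 3, 6, 4), free (0, 3, 6, 4)); after release of (0, 1, 1, 2) the pool is (0, 4, 7, 6)
  run proc-F (needs (0, 1, 6, 6), free (0, 4, 7, 6)); after release of (0, 0, 3, 3) the pool is (0, 4, 10, 9)
  run proc-H (needs (0, 3, 9, 3), free (0, 4, 10, 9)); after release of (1, 1, 0, 2) the pool is (1, 5, 10, 11)


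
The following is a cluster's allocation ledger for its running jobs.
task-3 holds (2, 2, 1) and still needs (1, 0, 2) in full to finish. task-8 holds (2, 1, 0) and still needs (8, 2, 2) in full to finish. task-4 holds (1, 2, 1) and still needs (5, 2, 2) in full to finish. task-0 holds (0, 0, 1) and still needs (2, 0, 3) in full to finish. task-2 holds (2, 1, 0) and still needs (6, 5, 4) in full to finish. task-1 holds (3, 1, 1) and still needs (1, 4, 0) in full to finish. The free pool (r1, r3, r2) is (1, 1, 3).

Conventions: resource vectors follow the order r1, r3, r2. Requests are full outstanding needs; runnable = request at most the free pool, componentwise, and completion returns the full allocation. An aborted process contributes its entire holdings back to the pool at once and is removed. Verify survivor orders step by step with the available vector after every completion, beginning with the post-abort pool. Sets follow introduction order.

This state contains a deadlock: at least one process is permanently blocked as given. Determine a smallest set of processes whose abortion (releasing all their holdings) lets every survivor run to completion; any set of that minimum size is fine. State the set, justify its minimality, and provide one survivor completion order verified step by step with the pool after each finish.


Abort task-2.
Key observation: no ordering could ever have run task-4 before the abort of task-2; with (2, 1, 0) back in the pool it fits at step 3.
Minimality: the empty abort set fails — the state is deadlocked as it stands.
One survivor order: task-3, task-0, task-4, task-1, task-8. Walking it through (post-abort pool first):
  pool = (3, 2, 3)
  run task-3 (needs (1, 0, 2), free (3, 2, 3)); after release of (2, 2, 1) the pool is (5, 4, 4)
  run task-0 (needs (2, 0, 3), free (5, 4, 4)); after release of (0, 0, 1) the pool is (5, 4, 5)
  run task-4 (needs (5, 2, 2), free (5, 4, 5)); after release of (1, 2, 1) the pool is (6, 6, 6)
  run task-1 (needs (1, 4, 0), free (6, 6, 6)); after release of (3, 1, 1) the pool is (9, 7, 7)
  run task-8 (needs (8, 2, 2), free (9, 7, 7)); after release of (2, 1, 0) the pool is (11, 8, 7)


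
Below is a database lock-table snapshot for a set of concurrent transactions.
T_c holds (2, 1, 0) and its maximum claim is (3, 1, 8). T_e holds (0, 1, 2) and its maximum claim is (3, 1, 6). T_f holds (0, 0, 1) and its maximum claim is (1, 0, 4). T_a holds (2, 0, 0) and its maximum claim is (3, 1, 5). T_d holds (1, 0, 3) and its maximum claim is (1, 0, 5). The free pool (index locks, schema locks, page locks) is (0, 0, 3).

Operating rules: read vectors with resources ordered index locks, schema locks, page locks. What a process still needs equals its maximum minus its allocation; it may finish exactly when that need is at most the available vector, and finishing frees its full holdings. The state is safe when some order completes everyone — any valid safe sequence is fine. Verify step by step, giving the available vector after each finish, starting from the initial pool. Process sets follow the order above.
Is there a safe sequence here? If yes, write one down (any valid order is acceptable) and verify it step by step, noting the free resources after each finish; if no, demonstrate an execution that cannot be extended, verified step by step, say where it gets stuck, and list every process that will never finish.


UNSAFE.
Key observation: after T_d, T_f the pool peaks at (1, 0, 7), and each blocked process is short somewhere: T_c on page locks; T_e on index locks; T_a on schema locks.
A maximal execution: T_d, T_f — then nothing else fits. Check, step by step:
  pool = (0, 0, 3)
  T_d needs (0, 0, 2) <= (0, 0, 3) -> finishes; pool += (1, 0, 3) = (1, 0, 6)
  T_f needs (1, 0, 3) <= (1, 0, 6) -> finishes; pool += (0, 0, 1) = (1, 0, 7)
  T_c still needs (1, 0, 8) but only (1, 0, 7) is free — short on page locks
  T_e still needs (3, 0, 4) but only (1, 0, 7) is free — short on index locks
  T_a still needs (1, 1, 5) but only (1, 0, 7) is free — short on schema locks
Permanently blocked: T_c, T_e and T_a.


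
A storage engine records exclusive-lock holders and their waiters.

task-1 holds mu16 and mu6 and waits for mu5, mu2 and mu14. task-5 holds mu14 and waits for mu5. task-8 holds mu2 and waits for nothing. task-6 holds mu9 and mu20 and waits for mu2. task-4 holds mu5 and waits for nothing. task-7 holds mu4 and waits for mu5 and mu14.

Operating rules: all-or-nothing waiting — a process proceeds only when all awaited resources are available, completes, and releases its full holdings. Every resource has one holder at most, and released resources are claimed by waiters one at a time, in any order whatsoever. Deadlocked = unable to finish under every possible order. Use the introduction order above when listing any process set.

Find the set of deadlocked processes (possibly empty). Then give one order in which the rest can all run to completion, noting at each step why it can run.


No process is deadlocked.
Key observation: every chain of waits terminates; starting from the processes that wait on nothing, all the rest unlock in turn.
A valid finishing order for the others: task-8, task-4, task-5, task-6, task-1, task-7.
Verifying each step:
  task-8 waits on nothing -> runs at once and releases mu2
  task-4 waits on nothing -> runs at once and releases mu5
  task-5 waits on mu5 — all released -> runs and releases mu14
  task-6 waits on mu2 — all released -> runs and releases mu9 and mu20
  task-1 waits on mu5, mu2 and mu14 — all released -> runs and releases mu16 and mu6
  task-7 waits on mu5 and mu14 — all released -> runs and releases mu4


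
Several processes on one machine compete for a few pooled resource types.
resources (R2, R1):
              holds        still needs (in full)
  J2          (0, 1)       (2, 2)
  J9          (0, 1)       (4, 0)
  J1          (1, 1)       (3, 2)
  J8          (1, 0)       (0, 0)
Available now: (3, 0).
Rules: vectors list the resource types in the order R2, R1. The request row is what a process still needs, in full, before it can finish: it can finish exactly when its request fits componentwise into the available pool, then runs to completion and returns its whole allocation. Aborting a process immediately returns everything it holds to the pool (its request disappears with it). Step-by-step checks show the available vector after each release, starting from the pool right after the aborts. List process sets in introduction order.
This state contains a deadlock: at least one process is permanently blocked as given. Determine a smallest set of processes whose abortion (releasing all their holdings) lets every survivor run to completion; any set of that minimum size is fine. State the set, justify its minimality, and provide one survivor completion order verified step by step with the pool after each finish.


The answer: abort J1.
Key observation: aborting J1 returns (1, 1), and J2 — hopeless before — runs at step 3 with the returned capacity in the pool.
Why nothing smaller works: aborting no one leaves the state deadlocked as given.
One survivor order: J9, J8, J2. Step-by-step check (post-abort pool first):
  pool = (4, 1)
  J9: need (4, 0) fits (4, 1); releases (0, 1), pool now (4, 2)
  J8: need (0, 0) fits (4, 2); releases (1, 0), pool now (5, 2)
  J2: need (2, 2) fits (5, 2); releases (0, 1), pool now (5, 3)


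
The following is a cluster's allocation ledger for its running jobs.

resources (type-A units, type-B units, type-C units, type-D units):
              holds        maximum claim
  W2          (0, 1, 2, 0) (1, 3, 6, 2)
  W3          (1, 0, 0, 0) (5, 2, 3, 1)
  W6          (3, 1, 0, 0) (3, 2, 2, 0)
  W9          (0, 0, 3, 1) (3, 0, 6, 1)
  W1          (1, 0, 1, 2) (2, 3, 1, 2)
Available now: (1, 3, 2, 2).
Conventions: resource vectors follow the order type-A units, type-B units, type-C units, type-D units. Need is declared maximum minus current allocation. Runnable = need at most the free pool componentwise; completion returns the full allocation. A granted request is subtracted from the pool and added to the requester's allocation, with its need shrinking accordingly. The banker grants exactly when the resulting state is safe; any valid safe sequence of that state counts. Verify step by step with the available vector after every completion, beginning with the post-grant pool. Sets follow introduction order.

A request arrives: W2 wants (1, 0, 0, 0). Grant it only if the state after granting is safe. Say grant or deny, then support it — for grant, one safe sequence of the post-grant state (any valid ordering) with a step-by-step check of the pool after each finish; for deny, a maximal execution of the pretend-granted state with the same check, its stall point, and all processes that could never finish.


GRANT. The post-grant state is safe; one safe sequence: W6, W1, W3, W9, W2.
Key observation: (0, 3, 2, 2) free after granting still covers W6 first, and each release covers the next.
Verifying the post-grant state step by step:
  pool = (0, 3, 2, 2)
  run W6 (needs (0, 1, 2, 0), free (0, 3, 2, 2)); after release of (3, 1, 0, 0) the pool is (3, 4, 2, 2)
  run W1 (needs (1, 3, 0, 0), free (3, 4, 2, 2)); after release of (1, 0, 1, 2) the pool is (4, 4, 3, 4)
  run W3 (needs (4, 2, 3, 1), free (4, 4, 3, 4)); after release of (1, 0, 0, 0) the pool is (5, 4, 3, 4)
  run W9 (needs (3, 0, 3, 0), free (5, 4, 3, 4)); after release of (0, 0, 3, 1) the pool is (5, 4, 6, 5)
  run W2 (needs (0, 2, 4, 2), free (5, 4, 6, 5)); after release of (1, 1, 2, 0) the pool is (6, 5, 8, 5)


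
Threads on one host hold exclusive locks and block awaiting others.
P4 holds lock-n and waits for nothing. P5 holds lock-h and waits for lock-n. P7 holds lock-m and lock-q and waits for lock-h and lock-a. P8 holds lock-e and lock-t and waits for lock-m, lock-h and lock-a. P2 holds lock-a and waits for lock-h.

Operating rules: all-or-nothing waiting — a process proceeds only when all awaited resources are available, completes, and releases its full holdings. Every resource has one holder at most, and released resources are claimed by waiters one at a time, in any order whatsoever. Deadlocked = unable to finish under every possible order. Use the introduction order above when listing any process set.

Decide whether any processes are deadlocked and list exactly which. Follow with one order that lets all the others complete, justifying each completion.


The deadlocked set is empty.
Key observation: although several processes wait, no cycle exists — each chain bottoms out at a free runner.
A valid finishing order for the others: P4, P5, P2, P7, P8.
Check, step by step:
  P4: no waits; runs immediately, freeing lock-n
  P5 waits on lock-n — all released -> runs and releases lock-h
  P2 waits on lock-h — all released -> runs and releases lock-a
  P7 waits on lock-h and lock-a — all released -> runs and releases lock-m and lock-q
  P8 waits on lock-m, lock-h and lock-a — all released -> runs and releases lock-e and lock-t


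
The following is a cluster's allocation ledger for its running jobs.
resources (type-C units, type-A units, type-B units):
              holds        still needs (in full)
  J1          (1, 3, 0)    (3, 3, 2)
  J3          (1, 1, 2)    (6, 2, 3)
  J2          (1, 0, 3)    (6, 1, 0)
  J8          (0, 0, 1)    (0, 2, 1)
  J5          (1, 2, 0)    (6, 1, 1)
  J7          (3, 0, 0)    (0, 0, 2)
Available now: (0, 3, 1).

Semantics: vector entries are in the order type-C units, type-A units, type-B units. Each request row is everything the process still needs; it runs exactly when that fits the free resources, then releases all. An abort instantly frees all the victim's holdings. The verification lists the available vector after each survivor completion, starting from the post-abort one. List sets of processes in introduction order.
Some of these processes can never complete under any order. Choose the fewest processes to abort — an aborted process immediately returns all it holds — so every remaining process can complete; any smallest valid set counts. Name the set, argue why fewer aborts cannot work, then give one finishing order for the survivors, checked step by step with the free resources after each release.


The answer: abort J2 and J5.
Key observation: no ordering could ever have run J3 before the abort of J2 and J5; with (2, 2, 3) back in the pool it fits at step 4.
No one abort is enough; case by case: J1 alone leaves J3 blocked (short on type-C units and type-B units); J3 alone leaves J2 blocked (short on type-C units); J2 alone leaves J3 blocked (short on type-C units); J8 alone leaves J3 blocked (short on type-C units and type-B units); J5 alone leaves J3 blocked (short on type-C units and type-B units); J7 alone leaves J3 blocked (short on type-C units and type-B units).
The survivors complete as J7, J8, J1, J3. Check, step by step (starting from the post-abort pool):
  pool = (2, 5, 4)
  J7 needs (0, 0, 2) <= (2, 5, 4) -> finishes; pool += (3, 0, 0) = (5, 5, 4)
  J8 needs (0, 2, 1) <= (5, 5, 4) -> finishes; pool += (0, 0, 1) = (5, 5, 5)
  J1 needs (3, 3, 2) <= (5, 5, 5) -> finishes; pool += (1, 3, 0) = (6, 8, 5)
  J3 needs (6, 2, 3) <= (6, 8, 5) -> finishes; pool += (1, 1, 2) = (7, 9, 7)


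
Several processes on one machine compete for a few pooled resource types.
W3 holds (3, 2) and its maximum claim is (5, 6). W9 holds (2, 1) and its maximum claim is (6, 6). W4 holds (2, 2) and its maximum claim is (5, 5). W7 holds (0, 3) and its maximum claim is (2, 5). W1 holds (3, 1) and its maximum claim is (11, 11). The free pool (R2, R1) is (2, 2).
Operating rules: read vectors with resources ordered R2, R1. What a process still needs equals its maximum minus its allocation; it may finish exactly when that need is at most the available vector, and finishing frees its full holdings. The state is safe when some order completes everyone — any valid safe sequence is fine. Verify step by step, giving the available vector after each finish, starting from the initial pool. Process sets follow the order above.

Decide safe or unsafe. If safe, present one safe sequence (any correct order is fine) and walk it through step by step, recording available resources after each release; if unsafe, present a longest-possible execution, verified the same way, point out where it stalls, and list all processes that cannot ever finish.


SAFE — a valid safe sequence is W7, W3, W4, W9, W1.
Key observation: the first exact fit in this order is W7 — it needs (2, 2) with (2, 2) free, meeting a requested resource to the last unit.
Verifying each step:
  pool = (2, 2)
  W7 needs (2, 2) <= (2, 2) -> finishes; pool += (0, 3) = (2, 5)
  W3 needs (2, 4) <= (2, 5) -> finishes; pool += (3, 2) = (5, 7)
  W4 needs (3, 3) <= (5, 7) -> finishes; pool += (2, 2) = (7, 9)
  W9 needs (4, 5) <= (7, 9) -> finishes; pool += (2, 1) = (9, 10)
  W1 needs (8, 10) <= (9, 10) -> finishes; pool += (3, 1) = (12, 11)


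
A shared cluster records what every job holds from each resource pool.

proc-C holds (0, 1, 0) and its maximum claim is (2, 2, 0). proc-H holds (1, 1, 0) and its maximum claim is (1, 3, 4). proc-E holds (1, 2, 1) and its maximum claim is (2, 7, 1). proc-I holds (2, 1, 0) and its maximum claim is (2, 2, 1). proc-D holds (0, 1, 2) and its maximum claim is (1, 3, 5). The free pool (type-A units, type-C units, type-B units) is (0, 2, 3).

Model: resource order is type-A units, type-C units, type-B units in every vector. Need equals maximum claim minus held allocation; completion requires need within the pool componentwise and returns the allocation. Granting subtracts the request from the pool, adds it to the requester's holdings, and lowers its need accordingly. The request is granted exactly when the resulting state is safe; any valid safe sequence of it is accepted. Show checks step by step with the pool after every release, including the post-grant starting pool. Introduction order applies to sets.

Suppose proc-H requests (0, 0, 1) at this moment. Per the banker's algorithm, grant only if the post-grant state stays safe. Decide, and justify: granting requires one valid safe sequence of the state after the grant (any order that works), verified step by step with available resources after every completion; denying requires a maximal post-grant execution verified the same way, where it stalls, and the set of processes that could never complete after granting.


DENY. Granting would leave the state unsafe.
Key observation: after proc-I, proc-C the pool peaks at (2, 4, 2), and each blocked process is short somewhere: proc-H on type-B units; proc-E on type-C units; proc-D on type-B units.
Pretend the grant happened; the run proc-I, proc-C goes as far as possible. Step-by-step check:
  pool = (0, 2, 2)
  run proc-I (needs (0, 1, 1), free (0, 2, 2)); after release of (2, 1, 0) the pool is (2, 3, 2)
  run proc-C (needs (2, 1, 0), free (2, 3, 2)); after release of (0, 1, 0) the pool is (2, 4, 2)
  proc-H still needs (0, 2, 3) but only (2, 4, 2) is free — short on type-B units
  proc-E still needs (1, 5, 0) but only (2, 4, 2) is free — short on type-C units
  proc-D still needs (1, 2, 3) but only (2, 4, 2) is free — short on type-B units
Processes that could never finish after the grant: proc-H, proc-E and proc-D.


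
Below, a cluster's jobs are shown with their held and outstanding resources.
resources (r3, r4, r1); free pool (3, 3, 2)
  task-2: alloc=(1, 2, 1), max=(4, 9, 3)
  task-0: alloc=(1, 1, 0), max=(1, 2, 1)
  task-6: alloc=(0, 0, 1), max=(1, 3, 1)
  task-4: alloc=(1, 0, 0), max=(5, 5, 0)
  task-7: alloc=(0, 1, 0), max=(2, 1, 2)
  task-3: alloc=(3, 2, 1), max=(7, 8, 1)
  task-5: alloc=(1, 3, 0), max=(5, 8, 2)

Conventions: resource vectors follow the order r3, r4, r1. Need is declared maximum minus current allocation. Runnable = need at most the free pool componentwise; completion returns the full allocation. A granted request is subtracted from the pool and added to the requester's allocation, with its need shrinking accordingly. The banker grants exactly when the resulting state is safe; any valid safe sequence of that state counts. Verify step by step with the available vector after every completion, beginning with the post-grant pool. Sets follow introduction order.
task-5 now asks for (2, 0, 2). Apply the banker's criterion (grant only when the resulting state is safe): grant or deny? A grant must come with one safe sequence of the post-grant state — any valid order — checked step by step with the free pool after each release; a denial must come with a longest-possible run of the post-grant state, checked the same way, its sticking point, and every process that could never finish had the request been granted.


DENY: after the grant no complete ordering would exist.
Key observation: after task-6, task-0 the pool peaks at (2, 4, 1), and each blocked process is short somewhere: task-2 on r3, r4, r1; task-4 on r3, r4; task-7 on r1; task-3 on r3, r4; task-5 on r4.
On the post-grant state, task-6, task-0 is a maximal run — nothing extends it. Step-by-step check:
  pool = (1, 3, 0)
  task-6: need (1, 3, 0) fits (1, 3, 0); releases (0, 0, 1), pool now (1, 3, 1)
  task-0: need (0, 1, 1) fits (1, 3, 1); releases (1, 1, 0), pool now (2, 4, 1)
  task-2 cannot run: need (3, 7, 2) vs free (2, 4, 1) (insufficient r3, r4 and r1)
  task-4 cannot run: need (4, 5, 0) vs free (2, 4, 1) (insufficient r3 and r4)
  task-7 cannot run: need (2, 0, 2) vs free (2, 4, 1) (insufficient r1)
  task-3 cannot run: need (4, 6, 0) vs free (2, 4, 1) (insufficient r3 and r4)
  task-5 cannot run: need (2, 5, 0) vs free (2, 4, 1) (insufficient r4)
Processes that could never finish after the grant: task-2, task-4, task-7, task-3 and task-5.


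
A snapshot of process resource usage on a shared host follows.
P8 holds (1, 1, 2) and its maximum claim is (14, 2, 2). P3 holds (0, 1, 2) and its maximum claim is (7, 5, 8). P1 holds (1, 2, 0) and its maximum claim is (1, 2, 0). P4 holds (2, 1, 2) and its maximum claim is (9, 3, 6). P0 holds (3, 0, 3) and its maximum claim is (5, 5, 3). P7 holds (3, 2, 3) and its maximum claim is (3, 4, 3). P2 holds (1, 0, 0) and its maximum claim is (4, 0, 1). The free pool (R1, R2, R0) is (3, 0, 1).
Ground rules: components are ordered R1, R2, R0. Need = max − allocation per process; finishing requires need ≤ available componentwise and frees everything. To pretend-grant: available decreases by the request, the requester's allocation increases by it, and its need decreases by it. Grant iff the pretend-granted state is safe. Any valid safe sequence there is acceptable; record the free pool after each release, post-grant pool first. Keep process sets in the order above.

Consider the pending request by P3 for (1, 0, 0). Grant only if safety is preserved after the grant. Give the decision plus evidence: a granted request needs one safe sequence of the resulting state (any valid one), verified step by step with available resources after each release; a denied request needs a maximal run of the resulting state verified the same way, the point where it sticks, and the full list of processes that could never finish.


GRANT — the state after the grant stays safe, e.g. via P1, P2, P7, P4, P0, P3, P8.
Key observation: even at the reduced pool (2, 0, 1), P1 fits immediately, so safety survives the grant.
Verifying the post-grant state step by step:
  pool = (2, 0, 1)
  P1 needs (0, 0, 0) <= (2, 0, 1) -> finishes; pool += (1, 2, 0) = (3, 2, 1)
  P2 needs (3, 0, 1) <= (3, 2, 1) -> finishes; pool += (1, 0, 0) = (4, 2, 1)
  P7 needs (0, 2, 0) <= (4, 2, 1) -> finishes; pool += (3, 2, 3) = (7, 4, 4)
  P4 needs (7, 2, 4) <= (7, 4, 4) -> finishes; pool += (2, 1, 2) = (9, 5, 6)
  P0 needs (2, 5, 0) <= (9, 5, 6) -> finishes; pool += (3, 0, 3) = (12, 5, 9)
  P3 needs (6, 4, 6) <= (12, 5, 9) -> finishes; pool += (1, 1, 2) = (13, 6, 11)
  P8 needs (13, 1, 0) <= (13, 6, 11) -> finishes; pool += (1, 1, 2) = (14, 7, 13)


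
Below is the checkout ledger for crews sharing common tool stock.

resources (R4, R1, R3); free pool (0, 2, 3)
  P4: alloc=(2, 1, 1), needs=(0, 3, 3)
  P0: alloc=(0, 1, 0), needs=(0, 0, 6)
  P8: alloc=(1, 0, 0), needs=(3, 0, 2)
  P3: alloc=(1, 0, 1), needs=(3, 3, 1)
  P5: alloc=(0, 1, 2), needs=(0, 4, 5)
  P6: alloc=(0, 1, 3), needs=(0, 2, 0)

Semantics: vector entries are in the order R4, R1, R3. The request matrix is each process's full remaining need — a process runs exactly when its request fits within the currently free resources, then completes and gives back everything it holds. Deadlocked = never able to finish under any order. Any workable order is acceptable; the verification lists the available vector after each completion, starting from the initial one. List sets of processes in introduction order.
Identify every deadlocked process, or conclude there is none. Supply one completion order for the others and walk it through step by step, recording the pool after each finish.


Deadlocked set: P8 and P3.
Key observation: the pool after P6, P0, P4, P5 is (2, 6, 9); every surviving request exceeds it in R4, so progress ends there.
One completion order for the rest: P6, P0, P4, P5. Step-by-step check:
  pool = (0, 2, 3)
  P6 needs (0, 2, 0) <= (0, 2, 3) -> finishes; pool += (0, 1, 3) = (0, 3, 6)
  P0 needs (0, 0, 6) <= (0, 3, 6) -> finishes; pool += (0, 1, 0) = (0, 4, 6)
  P4 needs (0, 3, 3) <= (0, 4, 6) -> finishes; pool += (2, 1, 1) = (2, 5, 7)
  P5 needs (0, 4, 5) <= (2, 5, 7) -> finishes; pool += (0, 1, 2) = (2, 6, 9)
The stuck group stays short no matter what:
  P8 cannot run: need (3, 0, 2) vs free (2, 6, 9) (insufficient R4)
  P3 cannot run: need (3, 3, 1) vs free (2, 6, 9) (insufficient R4)


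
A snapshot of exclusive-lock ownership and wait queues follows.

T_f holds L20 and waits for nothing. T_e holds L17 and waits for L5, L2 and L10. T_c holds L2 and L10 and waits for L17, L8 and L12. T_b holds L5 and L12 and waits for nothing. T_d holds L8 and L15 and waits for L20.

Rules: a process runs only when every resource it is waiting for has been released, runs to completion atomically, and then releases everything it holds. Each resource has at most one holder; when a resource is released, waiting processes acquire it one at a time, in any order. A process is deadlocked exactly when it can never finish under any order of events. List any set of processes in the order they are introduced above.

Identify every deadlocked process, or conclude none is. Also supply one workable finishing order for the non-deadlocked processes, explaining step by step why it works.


The deadlocked set is T_e and T_c.
Key observation: the wait chain closes on itself along T_e -> T_c -> T_e; no other process is dragged down with it.
A valid finishing order for the others: T_f, T_d, T_b.
Check, step by step:
  run T_f (it waits on nothing); releases L20
  run T_d (all its waits — L20 — are resolved); releases L8 and L15
  run T_b (it waits on nothing); releases L5 and L12


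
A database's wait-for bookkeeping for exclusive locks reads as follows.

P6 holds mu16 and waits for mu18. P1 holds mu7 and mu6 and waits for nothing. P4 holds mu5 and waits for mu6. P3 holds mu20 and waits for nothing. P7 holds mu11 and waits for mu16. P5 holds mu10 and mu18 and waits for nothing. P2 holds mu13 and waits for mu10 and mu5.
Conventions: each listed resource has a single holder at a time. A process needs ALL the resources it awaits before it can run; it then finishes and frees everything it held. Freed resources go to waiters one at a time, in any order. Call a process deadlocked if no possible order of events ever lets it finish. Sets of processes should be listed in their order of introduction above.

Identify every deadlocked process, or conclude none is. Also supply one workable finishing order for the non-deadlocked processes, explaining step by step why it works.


Nothing here is deadlocked.
Key observation: the wait graph is acyclic; completion cascades from the unblocked processes through everyone else.
A valid finishing order for the others: P5, P6, P1, P3, P7, P4, P2.
Check, step by step:
  run P5 (it waits on nothing); releases mu10 and mu18
  run P6 (all its waits — mu18 — are resolved); releases mu16
  run P1 (it waits on nothing); releases mu7 and mu6
  run P3 (it waits on nothing); releases mu20
  run P7 (all its waits — mu16 — are resolved); releases mu11
  run P4 (all its waits — mu6 — are resolved); releases mu5
  run P2 (all its waits — mu10 and mu5 — are resolved); releases mu13


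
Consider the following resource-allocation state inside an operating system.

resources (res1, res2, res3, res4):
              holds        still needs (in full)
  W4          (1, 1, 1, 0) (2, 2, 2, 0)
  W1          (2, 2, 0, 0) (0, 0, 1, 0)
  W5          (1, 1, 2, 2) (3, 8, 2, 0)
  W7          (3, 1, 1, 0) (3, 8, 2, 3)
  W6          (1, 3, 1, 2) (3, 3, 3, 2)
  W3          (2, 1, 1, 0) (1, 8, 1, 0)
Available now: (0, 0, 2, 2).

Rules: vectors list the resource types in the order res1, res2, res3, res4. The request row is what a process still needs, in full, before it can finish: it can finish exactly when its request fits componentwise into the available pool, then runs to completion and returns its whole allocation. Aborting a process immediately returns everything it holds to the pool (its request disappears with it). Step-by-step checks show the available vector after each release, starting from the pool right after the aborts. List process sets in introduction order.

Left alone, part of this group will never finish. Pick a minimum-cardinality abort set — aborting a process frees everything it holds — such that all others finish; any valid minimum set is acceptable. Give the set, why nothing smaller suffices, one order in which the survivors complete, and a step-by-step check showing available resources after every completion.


Minimum abort set: W7 and W3.
Key observation: before aborting W7 and W3, W5 was permanently blocked — no order could ever run it; afterwards it completes at step 4.
No one abort is enough; case by case: W4 alone leaves W5 blocked (short on res2); W1 alone leaves W5 blocked (short on res2); W5 alone leaves W7 blocked (short on res2); W7 alone leaves W5 blocked (short on res2); W6 alone leaves W5 blocked (short on res2); W3 alone leaves W5 blocked (short on res2).
The survivors complete as W1, W4, W6, W5. Walking it through (starting from the post-abort pool):
  pool = (5, 2, 4, 2)
  W1 needs (0, 0, 1, 0) <= (5, 2, 4, 2) -> finishes; pool += (2, 2, 0, 0) = (7, 4, 4, 2)
  W4 needs (2, 2, 2, 0) <= (7, 4, 4, 2) -> finishes; pool += (1, 1, 1, 0) = (8, 5, 5, 2)
  W6 needs (3, 3, 3, 2) <= (8, 5, 5, 2) -> finishes; pool += (1, 3, 1, 2) = (9, 8, 6, 4)
  W5 needs (3, 8, 2, 0) <= (9, 8, 6, 4) -> finishes; pool += (1, 1, 2, 2) = (10, 9, 8, 6)


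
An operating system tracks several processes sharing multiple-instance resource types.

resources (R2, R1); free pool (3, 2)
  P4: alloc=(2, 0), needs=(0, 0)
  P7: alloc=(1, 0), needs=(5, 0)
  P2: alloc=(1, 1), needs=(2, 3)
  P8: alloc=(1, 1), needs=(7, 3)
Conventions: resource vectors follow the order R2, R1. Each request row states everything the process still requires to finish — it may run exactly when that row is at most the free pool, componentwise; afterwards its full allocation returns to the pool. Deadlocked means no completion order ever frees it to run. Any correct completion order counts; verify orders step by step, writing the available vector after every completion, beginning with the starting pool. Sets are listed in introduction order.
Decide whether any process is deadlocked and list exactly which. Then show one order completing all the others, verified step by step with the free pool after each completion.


The deadlocked set is P2 and P8.
Key observation: P4, P7 can finish, but then (6, 2) is all there is, and the blocked group's R1 demands exceed it.
The rest can finish in the order P4, P7. Step-by-step check:
  pool = (3, 2)
  run P4 (needs (0, 0), free (3, 2)); after release of (2, 0) the pool is (5, 2)
  run P7 (needs (5, 0), free (5, 2)); after release of (1, 0) the pool is (6, 2)
The blocked processes can never fit:
  P2 still needs (2, 3) but only (6, 2) is free — short on R1
  P8 still needs (7, 3) but only (6, 2) is free — short on R2 and R1


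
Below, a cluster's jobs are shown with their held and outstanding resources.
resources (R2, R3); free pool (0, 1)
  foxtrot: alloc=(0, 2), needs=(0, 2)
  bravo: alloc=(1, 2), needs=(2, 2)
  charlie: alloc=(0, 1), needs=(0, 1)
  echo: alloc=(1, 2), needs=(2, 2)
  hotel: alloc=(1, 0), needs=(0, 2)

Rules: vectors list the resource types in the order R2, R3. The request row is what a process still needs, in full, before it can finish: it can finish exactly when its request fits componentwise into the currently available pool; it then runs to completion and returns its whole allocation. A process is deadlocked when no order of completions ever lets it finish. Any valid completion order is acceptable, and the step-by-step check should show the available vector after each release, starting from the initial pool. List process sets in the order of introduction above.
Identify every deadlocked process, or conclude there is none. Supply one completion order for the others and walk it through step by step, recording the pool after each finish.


Deadlocked set: bravo and echo.
Key observation: R2 is the bottleneck — with charlie, foxtrot, hotel done the pool holds (1, 4), short of every remaining need.
The rest can finish in the order charlie, foxtrot, hotel. Step-by-step check:
  pool = (0, 1)
  charlie: need (0, 1) fits (0, 1); releases (0, 1), pool now (0, 2)
  foxtrot: need (0, 2) fits (0, 2); releases (0, 2), pool now (0, 4)
  hotel: need (0, 2) fits (0, 4); releases (1, 0), pool now (1, 4)
The blocked processes can never fit:
  bravo still needs (2, 2) but only (1, 4) is free — short on R2
  echo still needs (2, 2) but only (1, 4) is free — short on R2


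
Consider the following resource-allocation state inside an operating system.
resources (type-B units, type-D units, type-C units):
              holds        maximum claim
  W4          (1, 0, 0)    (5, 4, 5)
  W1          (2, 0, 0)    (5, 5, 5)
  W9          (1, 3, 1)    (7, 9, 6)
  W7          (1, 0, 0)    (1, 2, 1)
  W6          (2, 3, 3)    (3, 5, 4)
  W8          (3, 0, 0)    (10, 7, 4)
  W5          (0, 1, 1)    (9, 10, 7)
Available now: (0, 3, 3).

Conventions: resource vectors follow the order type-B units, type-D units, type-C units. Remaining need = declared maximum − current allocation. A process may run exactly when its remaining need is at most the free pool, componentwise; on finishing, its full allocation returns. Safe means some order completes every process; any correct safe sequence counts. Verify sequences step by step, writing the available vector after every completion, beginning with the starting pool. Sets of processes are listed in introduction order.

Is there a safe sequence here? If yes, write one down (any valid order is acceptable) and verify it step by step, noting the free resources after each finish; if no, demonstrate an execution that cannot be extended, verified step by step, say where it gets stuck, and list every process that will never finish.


SAFE. One safe sequence: W7, W6, W1, W4, W9, W8, W5.
Key observation: at W6 the run first touches a limit — (1, 2, 1) against (1, 3, 3), exact on a resource it actually requests.
Verifying each step:
  pool = (0, 3, 3)
  run W7 (needs (0, 2, 1), free (0, 3, 3)); after release of (1, 0, 0) the pool is (1, 3, 3)
  run W6 (needs (1, 2, 1), free (1, 3, 3)); after release of (2, 3, 3) the pool is (3, 6, 6)
  run W1 (needs (3, 5, 5), free (3, 6, 6)); after release of (2, 0, 0) the pool is (5, 6, 6)
  run W4 (needs (4, 4, 5), free (5, 6, 6)); after release of (1, 0, 0) the pool is (6, 6, 6)
  run W9 (needs (6, 6, 5), free (6, 6, 6)); after release of (1, 3, 1) the pool is (7, 9, 7)
  run W8 (needs (7, 7, 4), free (7, 9, 7)); after release of (3, 0, 0) the pool is (10, 9, 7)
  run W5 (needs (9, 9, 6), free (10, 9, 7)); after release of (0, 1, 1) the pool is (10, 10, 8)


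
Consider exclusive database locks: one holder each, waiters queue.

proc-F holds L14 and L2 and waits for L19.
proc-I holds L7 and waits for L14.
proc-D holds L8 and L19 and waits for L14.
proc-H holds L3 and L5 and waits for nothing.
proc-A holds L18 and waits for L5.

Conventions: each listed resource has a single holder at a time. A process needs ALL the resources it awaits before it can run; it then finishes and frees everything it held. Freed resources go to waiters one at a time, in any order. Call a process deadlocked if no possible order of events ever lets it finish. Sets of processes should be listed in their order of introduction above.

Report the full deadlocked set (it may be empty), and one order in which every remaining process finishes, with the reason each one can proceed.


The deadlocked set is proc-F, proc-I and proc-D.
Key observation: the wait chain closes on itself along proc-F -> proc-D -> proc-F; proc-I waits into the deadlock from upstream.
One completion order for the rest: proc-H, proc-A.
Check, step by step:
  proc-H: no waits; runs immediately, freeing L3 and L5
  proc-A waits on L5 — all released -> runs and releases L18
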